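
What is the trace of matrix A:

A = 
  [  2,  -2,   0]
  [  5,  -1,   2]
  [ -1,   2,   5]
6

tr(A) = 2 + -1 + 5 = 6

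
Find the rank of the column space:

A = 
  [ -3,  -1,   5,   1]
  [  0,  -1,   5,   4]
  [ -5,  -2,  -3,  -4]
dim(Col(A)) = 3

Row reduce:
R3 → R3 - (5/3)·R1
R3 → R3 - (1/3)·R2
REF = 
  [ -3,  -1,   5,   1]
  [  0,  -1,   5,   4]
  [  0,   0, -13,  -7]
Pivot columns: 1, 2, 3 → 3 pivots.
dim(Col(A)) = number of pivot columns = 3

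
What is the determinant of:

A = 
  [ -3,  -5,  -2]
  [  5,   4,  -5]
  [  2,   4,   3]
Cofactor expansion along row 1:
det(A) = (-3)·((4)(3) - (-5)(4)) - (-5)·((5)(3) - (-5)(2)) + (-2)·((5)(4) - (4)(2))
  = (-3)(32) - (-5)(25) + (-2)(12)
  = 5

det(A) = 5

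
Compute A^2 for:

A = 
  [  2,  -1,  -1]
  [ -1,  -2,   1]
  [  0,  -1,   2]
A² = A·A:
A²[1,1] = (2)(2) + (-1)(-1) + (-1)(0) = 5
A²[1,2] = (2)(-1) + (-1)(-2) + (-1)(-1) = 1
A²[1,3] = (2)(-1) + (-1)(1) + (-1)(2) = -5
A²[2,1] = (-1)(2) + (-2)(-1) + (1)(0) = 0
A²[2,2] = (-1)(-1) + (-2)(-2) + (1)(-1) = 4
A²[2,3] = (-1)(-1) + (-2)(1) + (1)(2) = 1
A²[3,1] = (0)(2) + (-1)(-1) + (2)(0) = 1
A²[3,2] = (0)(-1) + (-1)(-2) + (2)(-1) = 0
A²[3,3] = (0)(-1) + (-1)(1) + (2)(2) = 3
A² = 
  [  5,   1,  -5]
  [  0,   4,   1]
  [  1,   0,   3]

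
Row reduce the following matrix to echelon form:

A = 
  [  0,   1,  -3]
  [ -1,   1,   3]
Row operations:
Swap R1 ↔ R2

Resulting echelon form:
REF = 
  [ -1,   1,   3]
  [  0,   1,  -3]

Rank = 2 (number of non-zero pivot rows).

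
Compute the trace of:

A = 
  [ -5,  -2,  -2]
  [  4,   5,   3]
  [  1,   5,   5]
5

tr(A) = -5 + 5 + 5 = 5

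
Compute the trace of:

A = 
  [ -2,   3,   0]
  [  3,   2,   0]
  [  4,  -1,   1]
1

tr(A) = -2 + 2 + 1 = 1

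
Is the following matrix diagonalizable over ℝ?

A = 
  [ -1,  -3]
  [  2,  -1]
No

tr(A) = -2, det(A) = 7
Characteristic polynomial: λ² - tr(A)λ + det(A) = λ² + 2λ + 7
λ² + 2λ + 7 = 0  ⇒  λ = (-2 ± √((2)² - 4·(7)))/2 = (-2 ± √(-24))/2
  = -1 + i√6,  -1 - i√6
Eigenvalues: -1 + i√6, -1 - i√6  (≈ -1 + 2.449i, -1 - 2.449i)
Has complex eigenvalues (not diagonalizable over ℝ).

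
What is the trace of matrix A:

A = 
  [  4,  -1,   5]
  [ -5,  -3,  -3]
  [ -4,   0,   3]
4

tr(A) = 4 + -3 + 3 = 4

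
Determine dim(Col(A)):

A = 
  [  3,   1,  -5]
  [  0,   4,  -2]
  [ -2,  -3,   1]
dim(Col(A)) = 3

Row reduce:
R3 → R3 + (2/3)·R1
R3 → R3 + (7/12)·R2
REF = 
  [   3,    1,   -5]
  [   0,    4,   -2]
  [   0,    0, -7/2]
Pivot columns: 1, 2, 3 → 3 pivots.
dim(Col(A)) = number of pivot columns = 3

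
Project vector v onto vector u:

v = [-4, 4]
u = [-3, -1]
proj_u(v) = [-12/5, -4/5]

v·u = (-4)(-3) + (4)(-1) = 8
u·u = (-3)² + (-1)² = 10
proj_u(v) = (v·u / u·u) × u = (8/10) × u = (4/5) × u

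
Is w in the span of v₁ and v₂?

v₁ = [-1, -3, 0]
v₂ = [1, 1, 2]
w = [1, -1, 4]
Yes

Form the augmented matrix and row-reduce:
[v₁|v₂|w] = 
  [ -1,   1,   1]
  [ -3,   1,  -1]
  [  0,   2,   4]
R2 → R2 - (3)·R1
R3 → R3 + (1)·R2
REF = 
  [ -1,   1,   1]
  [  0,  -2,  -4]
  [  0,   0,   0]

No row of the form [0 0 | nonzero], so the system is consistent. Back-substitution gives c₁ = 1, c₂ = 2: w = (1)·v₁ + (2)·v₂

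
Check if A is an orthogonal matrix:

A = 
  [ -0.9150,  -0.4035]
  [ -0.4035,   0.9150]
Yes

AᵀA = 
  [  1,   0]
  [  0,   1]
≈ I (equal to I up to the 4-dp rounding of the entries)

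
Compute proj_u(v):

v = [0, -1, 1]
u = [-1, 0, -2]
v·u = (0)(-1) + (-1)(0) + (1)(-2) = -2
u·u = (-1)² + (0)² + (-2)² = 5
proj_u(v) = (v·u / u·u) × u = (-2/5) × u

proj_u(v) = [2/5, 0, 4/5]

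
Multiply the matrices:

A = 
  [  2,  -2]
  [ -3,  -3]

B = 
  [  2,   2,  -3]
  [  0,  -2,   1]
AB = 
  [  4,   8,  -8]
  [ -6,   0,   6]

A is 2×2 and B is 2×3, so AB is 2×3. Each entry is (row of A)·(column of B):
AB[1,1] = (2)(2) + (-2)(0) = 4
AB[1,2] = (2)(2) + (-2)(-2) = 8
AB[1,3] = (2)(-3) + (-2)(1) = -8
AB[2,1] = (-3)(2) + (-3)(0) = -6
AB[2,2] = (-3)(2) + (-3)(-2) = 0
AB[2,3] = (-3)(-3) + (-3)(1) = 6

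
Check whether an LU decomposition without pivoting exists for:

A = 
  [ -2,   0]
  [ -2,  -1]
Yes.
A[1,1] = -2 ≠ 0, so Gaussian elimination proceeds without a row swap: multiplier ℓ₂₁ = (-2)/(-2) = 1, and U[2,2] = -1 - (1)(0) = -1.
L = 
  [  1,   0]
  [  1,   1]
U = 
  [ -2,   0]
  [  0,  -1]
Check row 2 of LU: [(1)(-2), (1)(0) + (-1)] = [-2, -1] = row 2 of A ✓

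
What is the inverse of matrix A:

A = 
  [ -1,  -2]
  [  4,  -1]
det(A) = (-1)(-1) - (-2)(4) = 9
For a 2×2 matrix, A⁻¹ = (1/det(A)) · [[d, -b], [-c, a]]
    = (1/9) · [[-1, 2], [-4, -1]]

A⁻¹ = 
  [-1/9,  2/9]
  [-4/9, -1/9]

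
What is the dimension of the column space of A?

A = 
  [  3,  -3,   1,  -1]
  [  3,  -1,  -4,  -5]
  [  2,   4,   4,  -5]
Row reduce:
R2 → R2 - (1)·R1
R3 → R3 - (2/3)·R1
R3 → R3 - (3)·R2
REF = 
  [   3,   -3,    1,   -1]
  [   0,    2,   -5,   -4]
  [   0,    0, 55/3, 23/3]
Pivot columns: 1, 2, 3 → 3 pivots.
dim(Col(A)) = number of pivot columns = 3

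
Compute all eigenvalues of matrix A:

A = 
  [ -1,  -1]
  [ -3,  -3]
tr(A) = -4, det(A) = 0
Characteristic polynomial: λ² - tr(A)λ + det(A) = λ² + 4λ
λ² + 4λ = λ(λ + 4)

λ = 0, -4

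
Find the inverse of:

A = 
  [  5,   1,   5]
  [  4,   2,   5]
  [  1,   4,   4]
det(A) = (5)·((2)(4) - (5)(4)) - (1)·((4)(4) - (5)(1)) + (5)·((4)(4) - (2)(1))
  = (5)(-12) - (1)(11) + (5)(14)
  = -1
det(A) = -1 ≠ 0, so A is invertible.

Cofactors Cᵢⱼ = (-1)ⁱ⁺ʲ·Mᵢⱼ:
C = 
  [-12, -11,  14]
  [ 16,  15, -19]
  [ -5,  -5,   6]

adj(A) = Cᵀ:
adj(A) = 
  [-12,  16,  -5]
  [-11,  15,  -5]
  [ 14, -19,   6]

A⁻¹ = (-1) · adj(A):
A⁻¹ = 
  [ 12, -16,   5]
  [ 11, -15,   5]
  [-14,  19,  -6]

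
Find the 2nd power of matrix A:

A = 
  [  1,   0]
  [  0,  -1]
A² = A·A:
A²[1,1] = (1)(1) + (0)(0) = 1
A²[1,2] = (1)(0) + (0)(-1) = 0
A²[2,1] = (0)(1) + (-1)(0) = 0
A²[2,2] = (0)(0) + (-1)(-1) = 1
A² = 
  [  1,   0]
  [  0,   1]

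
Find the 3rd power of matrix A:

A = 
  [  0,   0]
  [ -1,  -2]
A^3 = 
  [  0,   0]
  [ -4,  -8]

A² = A·A:
A²[1,1] = (0)(0) + (0)(-1) = 0
A²[1,2] = (0)(0) + (0)(-2) = 0
A²[2,1] = (-1)(0) + (-2)(-1) = 2
A²[2,2] = (-1)(0) + (-2)(-2) = 4
A² = 
  [  0,   0]
  [  2,   4]

A^3 = A^2·A:
A^3[1,1] = (0)(0) + (0)(-1) = 0
A^3[1,2] = (0)(0) + (0)(-2) = 0
A^3[2,1] = (2)(0) + (4)(-1) = -4
A^3[2,2] = (2)(0) + (4)(-2) = -8
A^3 = 
  [  0,   0]
  [ -4,  -8]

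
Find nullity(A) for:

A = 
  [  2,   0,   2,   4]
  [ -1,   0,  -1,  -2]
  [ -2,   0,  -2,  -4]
nullity(A) = 3

Row reduce:
R2 → R2 + (1/2)·R1
R3 → R3 + (1)·R1
REF = 
  [  2,   0,   2,   4]
  [  0,   0,   0,   0]
  [  0,   0,   0,   0]
Pivot columns: 1 → 1 pivot.
rank(A) = 1, so nullity(A) = 4 - 1 = 3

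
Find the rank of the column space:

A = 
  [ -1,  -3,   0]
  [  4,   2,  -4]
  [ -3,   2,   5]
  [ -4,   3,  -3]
Row reduce:
R2 → R2 + (4)·R1
R3 → R3 - (3)·R1
R4 → R4 - (4)·R1
R3 → R3 + (11/10)·R2
R4 → R4 + (3/2)·R2
R4 → R4 + (15)·R3
REF = 
  [ -1,  -3,   0]
  [  0, -10,  -4]
  [  0,   0, 3/5]
  [  0,   0,   0]
Pivot columns: 1, 2, 3 → 3 pivots.
dim(Col(A)) = number of pivot columns = 3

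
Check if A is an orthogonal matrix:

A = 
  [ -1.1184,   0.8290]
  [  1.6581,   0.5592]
No

AᵀA = 
  [  4.0001,   0.0001]
  [  0.0001,   0.9999]
≠ I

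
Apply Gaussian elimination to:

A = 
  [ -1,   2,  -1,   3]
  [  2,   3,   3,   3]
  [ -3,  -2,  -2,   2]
Row operations:
R2 → R2 + (2)·R1
R3 → R3 - (3)·R1
R3 → R3 + (8/7)·R2

Resulting echelon form:
REF = 
  [  -1,    2,   -1,    3]
  [   0,    7,    1,    9]
  [   0,    0, 15/7, 23/7]

Rank = 3 (number of non-zero pivot rows).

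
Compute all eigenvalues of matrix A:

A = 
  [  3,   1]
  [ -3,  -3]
λ = √6, -√6  (≈ 2.449, -2.449)

tr(A) = 0, det(A) = -6
Characteristic polynomial: λ² - tr(A)λ + det(A) = λ² - 6
λ² - 6 = 0  ⇒  λ = (0 ± √((0)² - 4·(-6)))/2 = (0 ± √(24))/2
  = √6,  -√6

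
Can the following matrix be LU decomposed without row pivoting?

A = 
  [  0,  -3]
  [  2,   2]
No.
A[1,1] = 0 but A[2,1] = 2 ≠ 0. Any LU with L unit lower triangular has (LU)[1,1] = U[1,1] and (LU)[2,1] = L[2,1]·U[1,1]; matching A forces U[1,1] = 0, which then forces (LU)[2,1] = 0 ≠ 2. A row swap (pivoting) is required.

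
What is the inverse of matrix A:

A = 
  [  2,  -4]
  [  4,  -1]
det(A) = (2)(-1) - (-4)(4) = 14
For a 2×2 matrix, A⁻¹ = (1/det(A)) · [[d, -b], [-c, a]]
    = (1/14) · [[-1, 4], [-4, 2]]

A⁻¹ = 
  [-1/14,   2/7]
  [ -2/7,   1/7]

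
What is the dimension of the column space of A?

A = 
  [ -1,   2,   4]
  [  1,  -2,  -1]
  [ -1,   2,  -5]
Row reduce:
R2 → R2 + (1)·R1
R3 → R3 - (1)·R1
R3 → R3 + (3)·R2
REF = 
  [ -1,   2,   4]
  [  0,   0,   3]
  [  0,   0,   0]
Pivot columns: 1, 3 → 2 pivots.
dim(Col(A)) = number of pivot columns = 2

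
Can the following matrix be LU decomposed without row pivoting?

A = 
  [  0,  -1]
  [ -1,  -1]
No.
A[1,1] = 0 but A[2,1] = -1 ≠ 0. Any LU with L unit lower triangular has (LU)[1,1] = U[1,1] and (LU)[2,1] = L[2,1]·U[1,1]; matching A forces U[1,1] = 0, which then forces (LU)[2,1] = 0 ≠ -1. A row swap (pivoting) is required.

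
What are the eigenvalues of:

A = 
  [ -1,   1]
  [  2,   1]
tr(A) = 0, det(A) = -3
Characteristic polynomial: λ² - tr(A)λ + det(A) = λ² - 3
λ² - 3 = 0  ⇒  λ = (0 ± √((0)² - 4·(-3)))/2 = (0 ± √(12))/2
  = √3,  -√3

λ = √3, -√3  (≈ 1.732, -1.732)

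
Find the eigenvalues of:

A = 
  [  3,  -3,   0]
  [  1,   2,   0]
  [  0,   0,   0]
Characteristic polynomial: det(λI - A) = λ³ - 5λ² + 9λ
The constant term is 0, so λ = 0 is a root: p(λ) = λ(λ² - 5λ + 9)
λ² - 5λ + 9 = 0  ⇒  λ = (5 ± √((-5)² - 4·(9)))/2 = (5 ± √(-11))/2
  = (5 + i√11)/2,  (5 - i√11)/2

λ = 0, (5 + i√11)/2, (5 - i√11)/2  (≈ 0, 2.5 + 1.658i, 2.5 - 1.658i)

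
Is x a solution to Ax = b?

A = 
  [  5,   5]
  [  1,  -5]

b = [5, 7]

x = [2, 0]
No

Ax = [10, 2] ≠ b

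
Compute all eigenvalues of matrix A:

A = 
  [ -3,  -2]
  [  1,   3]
λ = √7, -√7  (≈ 2.646, -2.646)

tr(A) = 0, det(A) = -7
Characteristic polynomial: λ² - tr(A)λ + det(A) = λ² - 7
λ² - 7 = 0  ⇒  λ = (0 ± √((0)² - 4·(-7)))/2 = (0 ± √(28))/2
  = √7,  -√7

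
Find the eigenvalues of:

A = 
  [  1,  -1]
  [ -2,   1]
tr(A) = 2, det(A) = -1
Characteristic polynomial: λ² - tr(A)λ + det(A) = λ² - 2λ - 1
λ² - 2λ - 1 = 0  ⇒  λ = (2 ± √((-2)² - 4·(-1)))/2 = (2 ± √(8))/2
  = 1 + √2,  1 - √2

λ = 1 + √2, 1 - √2  (≈ 2.414, -0.4142)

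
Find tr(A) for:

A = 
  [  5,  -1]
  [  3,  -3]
2

tr(A) = 5 + -3 = 2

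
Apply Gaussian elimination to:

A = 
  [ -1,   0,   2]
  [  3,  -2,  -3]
Row operations:
R2 → R2 + (3)·R1

Resulting echelon form:
REF = 
  [ -1,   0,   2]
  [  0,  -2,   3]

Rank = 2 (number of non-zero pivot rows).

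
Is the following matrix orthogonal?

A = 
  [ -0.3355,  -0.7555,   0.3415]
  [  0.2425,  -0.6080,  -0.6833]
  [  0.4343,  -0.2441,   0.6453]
No

AᵀA = 
  [  0.3600,   0,   0]
  [  0,   1,  -0.0001]
  [  0,  -0.0001,   0.9999]
≠ I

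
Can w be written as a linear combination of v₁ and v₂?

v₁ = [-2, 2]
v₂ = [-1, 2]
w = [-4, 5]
Yes

Form the augmented matrix and row-reduce:
[v₁|v₂|w] = 
  [ -2,  -1,  -4]
  [  2,   2,   5]
R2 → R2 + (1)·R1
REF = 
  [ -2,  -1,  -4]
  [  0,   1,   1]

No row of the form [0 0 | nonzero], so the system is consistent. Back-substitution gives c₁ = 3/2, c₂ = 1: w = (3/2)·v₁ + (1)·v₂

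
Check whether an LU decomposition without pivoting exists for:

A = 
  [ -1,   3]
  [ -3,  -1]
Yes.
A[1,1] = -1 ≠ 0, so Gaussian elimination proceeds without a row swap: multiplier ℓ₂₁ = (-3)/(-1) = 3, and U[2,2] = -1 - (3)(3) = -10.
L = 
  [  1,   0]
  [  3,   1]
U = 
  [ -1,   3]
  [  0, -10]
Check row 2 of LU: [(3)(-1), (3)(3) + (-10)] = [-3, -1] = row 2 of A ✓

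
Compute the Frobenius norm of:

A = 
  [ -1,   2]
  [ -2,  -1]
||A||_F = 3.162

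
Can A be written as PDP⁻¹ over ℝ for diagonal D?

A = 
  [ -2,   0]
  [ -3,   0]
Yes

tr(A) = -2, det(A) = 0
Characteristic polynomial: λ² - tr(A)λ + det(A) = λ² + 2λ
λ² + 2λ = λ(λ + 2)
Eigenvalues: 0, -2
λ=-2: alg. mult. = 1, geom. mult. = 2 - rank(A - (-2)I) = 2 - 1 = 1
λ=0: alg. mult. = 1, geom. mult. = 2 - rank(A - (0)I) = 2 - 1 = 1
Sum of geometric multiplicities equals n, so A has n independent eigenvectors.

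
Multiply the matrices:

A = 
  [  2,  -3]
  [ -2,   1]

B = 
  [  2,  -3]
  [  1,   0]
A is 2×2 and B is 2×2, so AB is 2×2. Each entry is (row of A)·(column of B):
AB[1,1] = (2)(2) + (-3)(1) = 1
AB[1,2] = (2)(-3) + (-3)(0) = -6
AB[2,1] = (-2)(2) + (1)(1) = -3
AB[2,2] = (-2)(-3) + (1)(0) = 6

AB = 
  [  1,  -6]
  [ -3,   6]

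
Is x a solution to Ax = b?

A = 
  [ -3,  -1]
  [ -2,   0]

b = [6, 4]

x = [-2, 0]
Yes

Ax = [6, 4] = b ✓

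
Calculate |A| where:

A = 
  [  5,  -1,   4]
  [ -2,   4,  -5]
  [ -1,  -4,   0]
Cofactor expansion along row 1:
det(A) = (5)·((4)(0) - (-5)(-4)) - (-1)·((-2)(0) - (-5)(-1)) + (4)·((-2)(-4) - (4)(-1))
  = (5)(-20) - (-1)(-5) + (4)(12)
  = -57

det(A) = -57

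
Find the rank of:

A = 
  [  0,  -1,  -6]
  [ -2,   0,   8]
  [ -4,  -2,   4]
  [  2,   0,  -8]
rank(A) = 2

Row reduce:
Swap R1 ↔ R2
R3 → R3 - (2)·R1
R4 → R4 + (1)·R1
R3 → R3 - (2)·R2
REF = 
  [ -2,   0,   8]
  [  0,  -1,  -6]
  [  0,   0,   0]
  [  0,   0,   0]
Pivot columns: 1, 2 → 2 pivots.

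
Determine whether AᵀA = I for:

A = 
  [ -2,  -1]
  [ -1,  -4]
No

AᵀA = 
  [  5,   6]
  [  6,  17]
≠ I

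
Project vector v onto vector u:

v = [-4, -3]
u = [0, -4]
proj_u(v) = [0, -3]

v·u = (-4)(0) + (-3)(-4) = 12
u·u = (0)² + (-4)² = 16
proj_u(v) = (v·u / u·u) × u = (12/16) × u = (3/4) × u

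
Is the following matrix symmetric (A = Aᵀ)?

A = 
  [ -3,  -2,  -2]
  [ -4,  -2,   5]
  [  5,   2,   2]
No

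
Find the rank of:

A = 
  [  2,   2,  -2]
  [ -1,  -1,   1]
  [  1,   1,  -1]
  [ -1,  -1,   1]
rank(A) = 1

Row reduce:
R2 → R2 + (1/2)·R1
R3 → R3 - (1/2)·R1
R4 → R4 + (1/2)·R1
REF = 
  [  2,   2,  -2]
  [  0,   0,   0]
  [  0,   0,   0]
  [  0,   0,   0]
Pivot columns: 1 → 1 pivot.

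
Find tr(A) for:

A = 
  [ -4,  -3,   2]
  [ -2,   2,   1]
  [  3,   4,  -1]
-3

tr(A) = -4 + 2 + -1 = -3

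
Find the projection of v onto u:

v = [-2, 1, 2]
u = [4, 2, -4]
v·u = (-2)(4) + (1)(2) + (2)(-4) = -14
u·u = (4)² + (2)² + (-4)² = 36
proj_u(v) = (v·u / u·u) × u = (-14/36) × u = (-7/18) × u

proj_u(v) = [-14/9, -7/9, 14/9]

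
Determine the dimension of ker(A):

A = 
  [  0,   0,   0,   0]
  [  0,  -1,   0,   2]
nullity(A) = 3

Row reduce:
Swap R1 ↔ R2
REF = 
  [  0,  -1,   0,   2]
  [  0,   0,   0,   0]
Pivot columns: 2 → 1 pivot.
rank(A) = 1, so nullity(A) = 4 - 1 = 3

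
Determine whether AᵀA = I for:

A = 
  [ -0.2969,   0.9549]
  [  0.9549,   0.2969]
Yes

AᵀA = 
  [  1,   0]
  [  0,   1]
≈ I (equal to I up to the 4-dp rounding of the entries)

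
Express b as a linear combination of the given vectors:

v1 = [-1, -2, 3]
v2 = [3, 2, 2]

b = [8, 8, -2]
c1 = -2, c2 = 2

b = -2·v1 + 2·v2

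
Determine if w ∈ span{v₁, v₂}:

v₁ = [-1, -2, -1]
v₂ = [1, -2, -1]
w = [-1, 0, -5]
No

Form the augmented matrix and row-reduce:
[v₁|v₂|w] = 
  [ -1,   1,  -1]
  [ -2,  -2,   0]
  [ -1,  -1,  -5]
R2 → R2 - (2)·R1
R3 → R3 - (1)·R1
R3 → R3 - (1/2)·R2
REF = 
  [ -1,   1,  -1]
  [  0,  -4,   2]
  [  0,   0,  -5]

Row 3 reads [0 0 | -5], i.e. 0 = -5, so the system is inconsistent and w ∉ span{v₁, v₂}.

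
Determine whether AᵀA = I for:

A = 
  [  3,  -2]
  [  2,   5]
No

AᵀA = 
  [ 13,   4]
  [  4,  29]
≠ I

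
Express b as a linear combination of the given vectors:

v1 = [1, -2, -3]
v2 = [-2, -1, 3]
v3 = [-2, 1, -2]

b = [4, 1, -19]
c1 = 2, c2 = -3, c3 = 2

b = 2·v1 + -3·v2 + 2·v3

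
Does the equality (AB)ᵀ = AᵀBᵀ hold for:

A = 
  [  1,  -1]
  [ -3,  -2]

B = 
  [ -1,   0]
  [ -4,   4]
No

(AB)ᵀ = 
  [  3,  11]
  [ -4,  -8]

AᵀBᵀ = 
  [ -1, -16]
  [  1,  -4]

The two matrices differ, so (AB)ᵀ ≠ AᵀBᵀ in general. The correct identity is (AB)ᵀ = BᵀAᵀ.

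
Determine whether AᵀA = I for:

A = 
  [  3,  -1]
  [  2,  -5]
No

AᵀA = 
  [ 13, -13]
  [-13,  26]
≠ I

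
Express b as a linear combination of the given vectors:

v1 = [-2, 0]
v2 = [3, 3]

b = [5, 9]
c1 = 2, c2 = 3

b = 2·v1 + 3·v2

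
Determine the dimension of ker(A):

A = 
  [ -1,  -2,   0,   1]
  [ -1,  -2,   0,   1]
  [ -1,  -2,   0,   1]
nullity(A) = 3

Row reduce:
R2 → R2 - (1)·R1
R3 → R3 - (1)·R1
REF = 
  [ -1,  -2,   0,   1]
  [  0,   0,   0,   0]
  [  0,   0,   0,   0]
Pivot columns: 1 → 1 pivot.
rank(A) = 1, so nullity(A) = 4 - 1 = 3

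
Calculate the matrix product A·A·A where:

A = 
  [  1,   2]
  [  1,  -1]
A² = A·A:
A²[1,1] = (1)(1) + (2)(1) = 3
A²[1,2] = (1)(2) + (2)(-1) = 0
A²[2,1] = (1)(1) + (-1)(1) = 0
A²[2,2] = (1)(2) + (-1)(-1) = 3
A² = 
  [  3,   0]
  [  0,   3]

A^3 = A^2·A:
A^3[1,1] = (3)(1) + (0)(1) = 3
A^3[1,2] = (3)(2) + (0)(-1) = 6
A^3[2,1] = (0)(1) + (3)(1) = 3
A^3[2,2] = (0)(2) + (3)(-1) = -3
A^3 = 
  [  3,   6]
  [  3,  -3]

Therefore
A^3 = 
  [  3,   6]
  [  3,  -3]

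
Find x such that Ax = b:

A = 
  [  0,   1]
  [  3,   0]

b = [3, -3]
Row reduce the augmented matrix [A|b]:
Swap R1 ↔ R2
REF = 
  [  3,   0,  -3]
  [  0,   1,   3]

Back-substitution:
x₂ = 3 / 1 = 3
x₁ = (-3 - (0)(3)) / 3 = -1

x = [-1, 3]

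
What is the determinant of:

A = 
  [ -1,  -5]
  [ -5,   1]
-26

For a 2×2 matrix, det = ad - bc = (-1)(1) - (-5)(-5) = -26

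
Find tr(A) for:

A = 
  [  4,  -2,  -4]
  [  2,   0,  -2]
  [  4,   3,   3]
7

tr(A) = 4 + 0 + 3 = 7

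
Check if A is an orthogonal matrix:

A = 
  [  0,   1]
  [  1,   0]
Yes

AᵀA = 
  [  1,   0]
  [  0,   1]
= I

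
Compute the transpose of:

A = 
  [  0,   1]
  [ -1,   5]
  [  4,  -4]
Aᵀ = 
  [  0,  -1,   4]
  [  1,   5,  -4]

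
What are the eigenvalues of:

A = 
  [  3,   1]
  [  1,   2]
tr(A) = 5, det(A) = 5
Characteristic polynomial: λ² - tr(A)λ + det(A) = λ² - 5λ + 5
λ² - 5λ + 5 = 0  ⇒  λ = (5 ± √((-5)² - 4·(5)))/2 = (5 ± √(5))/2
  = (5 + √5)/2,  (5 - √5)/2

λ = (5 + √5)/2, (5 - √5)/2  (≈ 3.618, 1.382)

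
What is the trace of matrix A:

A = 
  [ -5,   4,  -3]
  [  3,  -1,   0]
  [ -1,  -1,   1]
-5

tr(A) = -5 + -1 + 1 = -5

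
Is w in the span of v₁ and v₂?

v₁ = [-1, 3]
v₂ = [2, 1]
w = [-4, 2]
Yes

Form the augmented matrix and row-reduce:
[v₁|v₂|w] = 
  [ -1,   2,  -4]
  [  3,   1,   2]
R2 → R2 + (3)·R1
REF = 
  [ -1,   2,  -4]
  [  0,   7, -10]

No row of the form [0 0 | nonzero], so the system is consistent. Back-substitution gives c₁ = 8/7, c₂ = -10/7: w = (8/7)·v₁ + (-10/7)·v₂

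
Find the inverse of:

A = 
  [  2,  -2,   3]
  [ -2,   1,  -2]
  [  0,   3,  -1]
det(A) = (2)·((1)(-1) - (-2)(3)) - (-2)·((-2)(-1) - (-2)(0)) + (3)·((-2)(3) - (1)(0))
  = (2)(5) - (-2)(2) + (3)(-6)
  = -4
det(A) = -4 ≠ 0, so A is invertible.

Cofactors Cᵢⱼ = (-1)ⁱ⁺ʲ·Mᵢⱼ:
C = 
  [  5,  -2,  -6]
  [  7,  -2,  -6]
  [  1,  -2,  -2]

adj(A) = Cᵀ:
adj(A) = 
  [  5,   7,   1]
  [ -2,  -2,  -2]
  [ -6,  -6,  -2]

A⁻¹ = (-1/4) · adj(A):
A⁻¹ = 
  [-5/4, -7/4, -1/4]
  [ 1/2,  1/2,  1/2]
  [ 3/2,  3/2,  1/2]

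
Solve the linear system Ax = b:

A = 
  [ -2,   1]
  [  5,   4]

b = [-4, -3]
Row reduce the augmented matrix [A|b]:
R2 → R2 + (5/2)·R1
REF = 
  [  -2,    1,   -4]
  [   0, 13/2,  -13]

Back-substitution:
x₂ = (-13) / (13/2) = -2
x₁ = (-4 - (1)(-2)) / (-2) = 1

x = [1, -2]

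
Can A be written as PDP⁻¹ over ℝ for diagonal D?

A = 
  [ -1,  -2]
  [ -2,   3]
Yes

tr(A) = 2, det(A) = -7
Characteristic polynomial: λ² - tr(A)λ + det(A) = λ² - 2λ - 7
λ² - 2λ - 7 = 0  ⇒  λ = (2 ± √((-2)² - 4·(-7)))/2 = (2 ± √(32))/2
  = 1 + 2√2,  1 - 2√2
Eigenvalues: 1 + 2√2, 1 - 2√2  (≈ 3.828, -1.828)
The two irrational eigenvalues are distinct (simple), so each has alg. mult. = geom. mult. = 1.
Sum of geometric multiplicities equals n, so A has n independent eigenvectors.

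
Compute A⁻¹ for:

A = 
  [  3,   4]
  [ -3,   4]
det(A) = (3)(4) - (4)(-3) = 24
For a 2×2 matrix, A⁻¹ = (1/det(A)) · [[d, -b], [-c, a]]
    = (1/24) · [[4, -4], [3, 3]]

A⁻¹ = 
  [ 1/6, -1/6]
  [ 1/8,  1/8]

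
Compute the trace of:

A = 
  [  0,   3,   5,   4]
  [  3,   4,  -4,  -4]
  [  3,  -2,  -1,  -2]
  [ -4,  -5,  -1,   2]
5

tr(A) = 0 + 4 + -1 + 2 = 5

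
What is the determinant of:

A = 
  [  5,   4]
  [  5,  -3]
For a 2×2 matrix, det = ad - bc = (5)(-3) - (4)(5) = -35

det(A) = -35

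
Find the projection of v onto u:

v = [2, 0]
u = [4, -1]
v·u = (2)(4) + (0)(-1) = 8
u·u = (4)² + (-1)² = 17
proj_u(v) = (v·u / u·u) × u = (8/17) × u

proj_u(v) = [32/17, -8/17]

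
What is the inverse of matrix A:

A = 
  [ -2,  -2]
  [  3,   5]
det(A) = (-2)(5) - (-2)(3) = -4
For a 2×2 matrix, A⁻¹ = (1/det(A)) · [[d, -b], [-c, a]]
    = (-1/4) · [[5, 2], [-3, -2]]

A⁻¹ = 
  [-5/4, -1/2]
  [ 3/4,  1/2]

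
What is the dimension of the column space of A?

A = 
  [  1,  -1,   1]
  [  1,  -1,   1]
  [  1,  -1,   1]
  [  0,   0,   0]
Row reduce:
R2 → R2 - (1)·R1
R3 → R3 - (1)·R1
REF = 
  [  1,  -1,   1]
  [  0,   0,   0]
  [  0,   0,   0]
  [  0,   0,   0]
Pivot columns: 1 → 1 pivot.
dim(Col(A)) = number of pivot columns = 1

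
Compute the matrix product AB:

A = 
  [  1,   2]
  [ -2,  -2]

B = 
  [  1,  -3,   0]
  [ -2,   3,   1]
A is 2×2 and B is 2×3, so AB is 2×3. Each entry is (row of A)·(column of B):
AB[1,1] = (1)(1) + (2)(-2) = -3
AB[1,2] = (1)(-3) + (2)(3) = 3
AB[1,3] = (1)(0) + (2)(1) = 2
AB[2,1] = (-2)(1) + (-2)(-2) = 2
AB[2,2] = (-2)(-3) + (-2)(3) = 0
AB[2,3] = (-2)(0) + (-2)(1) = -2

AB = 
  [ -3,   3,   2]
  [  2,   0,  -2]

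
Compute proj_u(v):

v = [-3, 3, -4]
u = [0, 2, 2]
v·u = (-3)(0) + (3)(2) + (-4)(2) = -2
u·u = (0)² + (2)² + (2)² = 8
proj_u(v) = (v·u / u·u) × u = (-2/8) × u = (-1/4) × u

proj_u(v) = [0, -1/2, -1/2]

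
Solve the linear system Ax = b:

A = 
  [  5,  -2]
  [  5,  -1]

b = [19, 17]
Row reduce the augmented matrix [A|b]:
R2 → R2 - (1)·R1
REF = 
  [  5,  -2,  19]
  [  0,   1,  -2]

Back-substitution:
x₂ = (-2) / 1 = -2
x₁ = (19 - (-2)(-2)) / 5 = 3

x = [3, -2]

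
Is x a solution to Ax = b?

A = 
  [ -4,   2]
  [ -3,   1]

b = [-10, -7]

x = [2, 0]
No

Ax = [-8, -6] ≠ b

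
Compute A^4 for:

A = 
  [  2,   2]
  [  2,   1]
A² = A·A:
A²[1,1] = (2)(2) + (2)(2) = 8
A²[1,2] = (2)(2) + (2)(1) = 6
A²[2,1] = (2)(2) + (1)(2) = 6
A²[2,2] = (2)(2) + (1)(1) = 5
A² = 
  [  8,   6]
  [  6,   5]

A^3 = A^2·A:
A^3[1,1] = (8)(2) + (6)(2) = 28
A^3[1,2] = (8)(2) + (6)(1) = 22
A^3[2,1] = (6)(2) + (5)(2) = 22
A^3[2,2] = (6)(2) + (5)(1) = 17
A^3 = 
  [ 28,  22]
  [ 22,  17]

A^4 = A^3·A:
A^4[1,1] = (28)(2) + (22)(2) = 100
A^4[1,2] = (28)(2) + (22)(1) = 78
A^4[2,1] = (22)(2) + (17)(2) = 78
A^4[2,2] = (22)(2) + (17)(1) = 61
A^4 = 
  [100,  78]
  [ 78,  61]

Therefore
A^4 = 
  [100,  78]
  [ 78,  61]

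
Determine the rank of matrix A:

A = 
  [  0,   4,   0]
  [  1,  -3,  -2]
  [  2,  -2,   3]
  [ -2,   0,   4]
rank(A) = 3

Row reduce:
Swap R1 ↔ R2
R3 → R3 - (2)·R1
R4 → R4 + (2)·R1
R3 → R3 - (1)·R2
R4 → R4 + (3/2)·R2
REF = 
  [  1,  -3,  -2]
  [  0,   4,   0]
  [  0,   0,   7]
  [  0,   0,   0]
Pivot columns: 1, 2, 3 → 3 pivots.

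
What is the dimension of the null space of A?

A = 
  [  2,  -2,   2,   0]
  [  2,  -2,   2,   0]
nullity(A) = 3

Row reduce:
R2 → R2 - (1)·R1
REF = 
  [  2,  -2,   2,   0]
  [  0,   0,   0,   0]
Pivot columns: 1 → 1 pivot.
rank(A) = 1, so nullity(A) = 4 - 1 = 3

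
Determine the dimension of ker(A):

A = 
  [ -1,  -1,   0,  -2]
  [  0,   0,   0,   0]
nullity(A) = 3

Row reduce:
(no row operations needed)
REF = 
  [ -1,  -1,   0,  -2]
  [  0,   0,   0,   0]
Pivot columns: 1 → 1 pivot.
rank(A) = 1, so nullity(A) = 4 - 1 = 3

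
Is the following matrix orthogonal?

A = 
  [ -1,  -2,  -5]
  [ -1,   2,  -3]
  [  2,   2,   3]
No

AᵀA = 
  [  6,   4,  14]
  [  4,  12,  10]
  [ 14,  10,  43]
≠ I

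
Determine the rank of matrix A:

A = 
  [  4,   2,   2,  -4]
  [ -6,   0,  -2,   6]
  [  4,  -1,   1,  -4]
rank(A) = 2

Row reduce:
R2 → R2 + (3/2)·R1
R3 → R3 - (1)·R1
R3 → R3 + (1)·R2
REF = 
  [  4,   2,   2,  -4]
  [  0,   3,   1,   0]
  [  0,   0,   0,   0]
Pivot columns: 1, 2 → 2 pivots.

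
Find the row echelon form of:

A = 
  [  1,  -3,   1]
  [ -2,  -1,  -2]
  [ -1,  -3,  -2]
Row operations:
R2 → R2 + (2)·R1
R3 → R3 + (1)·R1
R3 → R3 - (6/7)·R2

Resulting echelon form:
REF = 
  [  1,  -3,   1]
  [  0,  -7,   0]
  [  0,   0,  -1]

Rank = 3 (number of non-zero pivot rows).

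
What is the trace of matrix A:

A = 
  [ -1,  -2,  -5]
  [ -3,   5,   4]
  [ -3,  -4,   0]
4

tr(A) = -1 + 5 + 0 = 4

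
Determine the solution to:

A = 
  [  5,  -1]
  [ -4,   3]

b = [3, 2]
Row reduce the augmented matrix [A|b]:
R2 → R2 + (4/5)·R1
REF = 
  [   5,   -1,    3]
  [   0, 11/5, 22/5]

Back-substitution:
x₂ = (22/5) / (11/5) = 2
x₁ = (3 - (-1)(2)) / 5 = 1

x = [1, 2]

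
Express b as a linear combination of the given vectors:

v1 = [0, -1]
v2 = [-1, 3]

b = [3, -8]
c1 = -1, c2 = -3

b = -1·v1 + -3·v2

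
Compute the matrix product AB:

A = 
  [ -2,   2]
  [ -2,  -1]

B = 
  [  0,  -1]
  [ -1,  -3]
A is 2×2 and B is 2×2, so AB is 2×2. Each entry is (row of A)·(column of B):
AB[1,1] = (-2)(0) + (2)(-1) = -2
AB[1,2] = (-2)(-1) + (2)(-3) = -4
AB[2,1] = (-2)(0) + (-1)(-1) = 1
AB[2,2] = (-2)(-1) + (-1)(-3) = 5

AB = 
  [ -2,  -4]
  [  1,   5]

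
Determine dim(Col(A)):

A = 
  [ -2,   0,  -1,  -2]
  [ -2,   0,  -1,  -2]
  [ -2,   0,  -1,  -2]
dim(Col(A)) = 1

Row reduce:
R2 → R2 - (1)·R1
R3 → R3 - (1)·R1
REF = 
  [ -2,   0,  -1,  -2]
  [  0,   0,   0,   0]
  [  0,   0,   0,   0]
Pivot columns: 1 → 1 pivot.
dim(Col(A)) = number of pivot columns = 1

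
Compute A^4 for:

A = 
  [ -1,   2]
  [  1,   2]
A² = A·A:
A²[1,1] = (-1)(-1) + (2)(1) = 3
A²[1,2] = (-1)(2) + (2)(2) = 2
A²[2,1] = (1)(-1) + (2)(1) = 1
A²[2,2] = (1)(2) + (2)(2) = 6
A² = 
  [  3,   2]
  [  1,   6]

A^3 = A^2·A:
A^3[1,1] = (3)(-1) + (2)(1) = -1
A^3[1,2] = (3)(2) + (2)(2) = 10
A^3[2,1] = (1)(-1) + (6)(1) = 5
A^3[2,2] = (1)(2) + (6)(2) = 14
A^3 = 
  [ -1,  10]
  [  5,  14]

A^4 = A^3·A:
A^4[1,1] = (-1)(-1) + (10)(1) = 11
A^4[1,2] = (-1)(2) + (10)(2) = 18
A^4[2,1] = (5)(-1) + (14)(1) = 9
A^4[2,2] = (5)(2) + (14)(2) = 38
A^4 = 
  [ 11,  18]
  [  9,  38]

Therefore
A^4 = 
  [ 11,  18]
  [  9,  38]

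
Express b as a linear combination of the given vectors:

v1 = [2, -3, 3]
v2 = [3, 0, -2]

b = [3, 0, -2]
c1 = 0, c2 = 1

b = 0·v1 + 1·v2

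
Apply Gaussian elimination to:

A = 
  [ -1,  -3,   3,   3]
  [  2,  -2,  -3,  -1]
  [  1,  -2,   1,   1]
Row operations:
R2 → R2 + (2)·R1
R3 → R3 + (1)·R1
R3 → R3 - (5/8)·R2

Resulting echelon form:
REF = 
  [  -1,   -3,    3,    3]
  [   0,   -8,    3,    5]
  [   0,    0, 17/8,  7/8]

Rank = 3 (number of non-zero pivot rows).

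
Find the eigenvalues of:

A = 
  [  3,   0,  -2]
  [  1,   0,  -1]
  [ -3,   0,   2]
λ = 0, 5, 0

Characteristic polynomial: det(λI - A) = λ³ - 5λ²
The constant term is 0, so λ = 0 is a root: p(λ) = λ(λ² - 5λ)
λ² - 5λ = λ(λ - 5)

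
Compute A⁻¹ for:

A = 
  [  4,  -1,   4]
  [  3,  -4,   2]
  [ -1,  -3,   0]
det(A) = (4)·((-4)(0) - (2)(-3)) - (-1)·((3)(0) - (2)(-1)) + (4)·((3)(-3) - (-4)(-1))
  = (4)(6) - (-1)(2) + (4)(-13)
  = -26
det(A) = -26 ≠ 0, so A is invertible.

Cofactors Cᵢⱼ = (-1)ⁱ⁺ʲ·Mᵢⱼ:
C = 
  [  6,  -2, -13]
  [-12,   4,  13]
  [ 14,   4, -13]

adj(A) = Cᵀ:
adj(A) = 
  [  6, -12,  14]
  [ -2,   4,   4]
  [-13,  13, -13]

A⁻¹ = (-1/26) · adj(A):
A⁻¹ = 
  [-3/13,  6/13, -7/13]
  [ 1/13, -2/13, -2/13]
  [  1/2,  -1/2,   1/2]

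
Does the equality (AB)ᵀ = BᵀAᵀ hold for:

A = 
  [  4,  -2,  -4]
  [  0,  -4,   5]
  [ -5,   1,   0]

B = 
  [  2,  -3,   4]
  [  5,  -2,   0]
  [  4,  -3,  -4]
Yes

(AB)ᵀ = 
  [-18,   0,  -5]
  [  4,  -7,  13]
  [ 32, -20, -20]

BᵀAᵀ = 
  [-18,   0,  -5]
  [  4,  -7,  13]
  [ 32, -20, -20]

Both sides are equal — this is the standard identity (AB)ᵀ = BᵀAᵀ, which holds for all A, B.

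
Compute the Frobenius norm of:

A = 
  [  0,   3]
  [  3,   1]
||A||_F = 4.359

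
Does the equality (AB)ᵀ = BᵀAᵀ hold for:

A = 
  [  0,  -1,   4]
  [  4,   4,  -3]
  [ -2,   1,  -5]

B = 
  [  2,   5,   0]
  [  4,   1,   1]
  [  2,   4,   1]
Yes

(AB)ᵀ = 
  [  4,  18, -10]
  [ 15,  12, -29]
  [  3,   1,  -4]

BᵀAᵀ = 
  [  4,  18, -10]
  [ 15,  12, -29]
  [  3,   1,  -4]

Both sides are equal — this is the standard identity (AB)ᵀ = BᵀAᵀ, which holds for all A, B.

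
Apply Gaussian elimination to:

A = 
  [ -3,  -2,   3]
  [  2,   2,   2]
Row operations:
R2 → R2 + (2/3)·R1

Resulting echelon form:
REF = 
  [ -3,  -2,   3]
  [  0, 2/3,   4]

Rank = 2 (number of non-zero pivot rows).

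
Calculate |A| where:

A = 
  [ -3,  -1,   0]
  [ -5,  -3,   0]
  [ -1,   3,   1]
4

Cofactor expansion along row 1:
det(A) = (-3)·((-3)(1) - (0)(3)) - (-1)·((-5)(1) - (0)(-1)) + (0)·((-5)(3) - (-3)(-1))
  = (-3)(-3) - (-1)(-5) + (0)(-18)
  = 4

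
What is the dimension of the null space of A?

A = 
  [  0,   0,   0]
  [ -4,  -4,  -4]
nullity(A) = 2

Row reduce:
Swap R1 ↔ R2
REF = 
  [ -4,  -4,  -4]
  [  0,   0,   0]
Pivot columns: 1 → 1 pivot.
rank(A) = 1, so nullity(A) = 3 - 1 = 2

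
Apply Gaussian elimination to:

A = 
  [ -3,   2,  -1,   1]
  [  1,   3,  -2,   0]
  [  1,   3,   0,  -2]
Row operations:
R2 → R2 + (1/3)·R1
R3 → R3 + (1/3)·R1
R3 → R3 - (1)·R2

Resulting echelon form:
REF = 
  [  -3,    2,   -1,    1]
  [   0, 11/3, -7/3,  1/3]
  [   0,    0,    2,   -2]

Rank = 3 (number of non-zero pivot rows).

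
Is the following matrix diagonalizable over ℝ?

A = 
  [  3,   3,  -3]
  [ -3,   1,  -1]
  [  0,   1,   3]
No

Characteristic polynomial: det(λI - A) = λ³ - 7λ² + 25λ - 48
By the rational root theorem any rational root is an integer dividing 48; none of those is a root, so p(λ) has no rational roots and hence (being an irreducible cubic) no repeated roots.
Discriminant of the cubic: Δ = -8739
Δ < 0 ⇒ one real eigenvalue and a complex-conjugate pair: λ ≈ 3.747, 1.627 + 3.188i, 1.627 - 3.188i
Has complex eigenvalues (not diagonalizable over ℝ).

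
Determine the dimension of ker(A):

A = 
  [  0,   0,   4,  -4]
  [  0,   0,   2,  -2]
nullity(A) = 3

Row reduce:
R2 → R2 - (1/2)·R1
REF = 
  [  0,   0,   4,  -4]
  [  0,   0,   0,   0]
Pivot columns: 3 → 1 pivot.
rank(A) = 1, so nullity(A) = 4 - 1 = 3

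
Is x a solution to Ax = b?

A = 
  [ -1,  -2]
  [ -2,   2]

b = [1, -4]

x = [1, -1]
Yes

Ax = [1, -4] = b ✓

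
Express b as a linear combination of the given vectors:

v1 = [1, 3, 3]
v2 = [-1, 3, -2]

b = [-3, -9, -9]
c1 = -3, c2 = 0

b = -3·v1 + 0·v2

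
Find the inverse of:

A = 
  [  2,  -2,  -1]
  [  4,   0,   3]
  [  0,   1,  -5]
det(A) = (2)·((0)(-5) - (3)(1)) - (-2)·((4)(-5) - (3)(0)) + (-1)·((4)(1) - (0)(0))
  = (2)(-3) - (-2)(-20) + (-1)(4)
  = -50
det(A) = -50 ≠ 0, so A is invertible.

Cofactors Cᵢⱼ = (-1)ⁱ⁺ʲ·Mᵢⱼ:
C = 
  [ -3,  20,   4]
  [-11, -10,  -2]
  [ -6, -10,   8]

adj(A) = Cᵀ:
adj(A) = 
  [ -3, -11,  -6]
  [ 20, -10, -10]
  [  4,  -2,   8]

A⁻¹ = (-1/50) · adj(A):
A⁻¹ = 
  [ 3/50, 11/50,  3/25]
  [ -2/5,   1/5,   1/5]
  [-2/25,  1/25, -4/25]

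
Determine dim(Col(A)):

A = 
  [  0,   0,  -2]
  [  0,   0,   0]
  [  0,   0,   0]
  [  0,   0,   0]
Row reduce:
(no row operations needed)
REF = 
  [  0,   0,  -2]
  [  0,   0,   0]
  [  0,   0,   0]
  [  0,   0,   0]
Pivot columns: 3 → 1 pivot.
dim(Col(A)) = number of pivot columns = 1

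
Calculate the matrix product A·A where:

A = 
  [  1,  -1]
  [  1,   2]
A² = A·A:
A²[1,1] = (1)(1) + (-1)(1) = 0
A²[1,2] = (1)(-1) + (-1)(2) = -3
A²[2,1] = (1)(1) + (2)(1) = 3
A²[2,2] = (1)(-1) + (2)(2) = 3
A² = 
  [  0,  -3]
  [  3,   3]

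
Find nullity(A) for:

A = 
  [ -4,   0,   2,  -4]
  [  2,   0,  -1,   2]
nullity(A) = 3

Row reduce:
R2 → R2 + (1/2)·R1
REF = 
  [ -4,   0,   2,  -4]
  [  0,   0,   0,   0]
Pivot columns: 1 → 1 pivot.
rank(A) = 1, so nullity(A) = 4 - 1 = 3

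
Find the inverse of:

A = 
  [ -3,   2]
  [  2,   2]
det(A) = (-3)(2) - (2)(2) = -10
For a 2×2 matrix, A⁻¹ = (1/det(A)) · [[d, -b], [-c, a]]
    = (-1/10) · [[2, -2], [-2, -3]]

A⁻¹ = 
  [-1/5,  1/5]
  [ 1/5, 3/10]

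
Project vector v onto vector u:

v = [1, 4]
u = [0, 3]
v·u = (1)(0) + (4)(3) = 12
u·u = (0)² + (3)² = 9
proj_u(v) = (v·u / u·u) × u = (12/9) × u = (4/3) × u

proj_u(v) = [0, 4]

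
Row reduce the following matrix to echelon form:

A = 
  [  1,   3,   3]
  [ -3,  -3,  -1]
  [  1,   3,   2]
Row operations:
R2 → R2 + (3)·R1
R3 → R3 - (1)·R1

Resulting echelon form:
REF = 
  [  1,   3,   3]
  [  0,   6,   8]
  [  0,   0,  -1]

Rank = 3 (number of non-zero pivot rows).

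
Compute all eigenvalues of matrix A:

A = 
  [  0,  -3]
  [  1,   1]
λ = (1 + i√11)/2, (1 - i√11)/2  (≈ 0.5 + 1.658i, 0.5 - 1.658i)

tr(A) = 1, det(A) = 3
Characteristic polynomial: λ² - tr(A)λ + det(A) = λ² - λ + 3
λ² - λ + 3 = 0  ⇒  λ = (1 ± √((-1)² - 4·(3)))/2 = (1 ± √(-11))/2
  = (1 + i√11)/2,  (1 - i√11)/2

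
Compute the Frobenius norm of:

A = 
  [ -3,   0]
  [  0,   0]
||A||_F = 3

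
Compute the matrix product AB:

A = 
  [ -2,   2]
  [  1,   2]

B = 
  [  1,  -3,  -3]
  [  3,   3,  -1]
A is 2×2 and B is 2×3, so AB is 2×3. Each entry is (row of A)·(column of B):
AB[1,1] = (-2)(1) + (2)(3) = 4
AB[1,2] = (-2)(-3) + (2)(3) = 12
AB[1,3] = (-2)(-3) + (2)(-1) = 4
AB[2,1] = (1)(1) + (2)(3) = 7
AB[2,2] = (1)(-3) + (2)(3) = 3
AB[2,3] = (1)(-3) + (2)(-1) = -5

AB = 
  [  4,  12,   4]
  [  7,   3,  -5]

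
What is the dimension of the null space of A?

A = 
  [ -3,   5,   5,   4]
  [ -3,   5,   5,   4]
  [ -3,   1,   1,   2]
nullity(A) = 2

Row reduce:
R2 → R2 - (1)·R1
R3 → R3 - (1)·R1
Swap R2 ↔ R3
REF = 
  [ -3,   5,   5,   4]
  [  0,  -4,  -4,  -2]
  [  0,   0,   0,   0]
Pivot columns: 1, 2 → 2 pivots.
rank(A) = 2, so nullity(A) = 4 - 2 = 2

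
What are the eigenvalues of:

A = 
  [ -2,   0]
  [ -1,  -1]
λ = -1, -2

tr(A) = -3, det(A) = 2
Characteristic polynomial: λ² - tr(A)λ + det(A) = λ² + 3λ + 2
λ² + 3λ + 2 = (λ + 2)(λ + 1)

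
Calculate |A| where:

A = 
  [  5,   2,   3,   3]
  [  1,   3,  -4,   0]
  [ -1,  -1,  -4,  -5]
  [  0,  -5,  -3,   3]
-806

Cofactor expansion along row 1: det(A) = a₁₁M₁₁ - a₁₂M₁₂ + a₁₃M₁₃ - a₁₄M₁₄

M₁₁ = det[[3, -4, 0]; [-1, -4, -5]; [-5, -3, 3]]
  = (3)·((-4)(3) - (-5)(-3)) - (-4)·((-1)(3) - (-5)(-5)) + (0)·((-1)(-3) - (-4)(-5))
  = (3)(-27) - (-4)(-28) + (0)(-17)
  = -193
M₁₂ = det[[1, -4, 0]; [-1, -4, -5]; [0, -3, 3]]
  = (1)·((-4)(3) - (-5)(-3)) - (-4)·((-1)(3) - (-5)(0)) + (0)·((-1)(-3) - (-4)(0))
  = (1)(-27) - (-4)(-3) + (0)(3)
  = -39
M₁₃ = det[[1, 3, 0]; [-1, -1, -5]; [0, -5, 3]]
  = (1)·((-1)(3) - (-5)(-5)) - (3)·((-1)(3) - (-5)(0)) + (0)·((-1)(-5) - (-1)(0))
  = (1)(-28) - (3)(-3) + (0)(5)
  = -19
M₁₄ = det[[1, 3, -4]; [-1, -1, -4]; [0, -5, -3]]
  = (1)·((-1)(-3) - (-4)(-5)) - (3)·((-1)(-3) - (-4)(0)) + (-4)·((-1)(-5) - (-1)(0))
  = (1)(-17) - (3)(3) + (-4)(5)
  = -46

det(A) = (5)(-193) - (2)(-39) + (3)(-19) - (3)(-46) = -806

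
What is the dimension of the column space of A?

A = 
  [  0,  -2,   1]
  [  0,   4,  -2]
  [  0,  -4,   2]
dim(Col(A)) = 1

Row reduce:
R2 → R2 + (2)·R1
R3 → R3 - (2)·R1
REF = 
  [  0,  -2,   1]
  [  0,   0,   0]
  [  0,   0,   0]
Pivot columns: 2 → 1 pivot.
dim(Col(A)) = number of pivot columns = 1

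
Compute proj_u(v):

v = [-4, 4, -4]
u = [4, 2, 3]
proj_u(v) = [-80/29, -40/29, -60/29]

v·u = (-4)(4) + (4)(2) + (-4)(3) = -20
u·u = (4)² + (2)² + (3)² = 29
proj_u(v) = (v·u / u·u) × u = (-20/29) × u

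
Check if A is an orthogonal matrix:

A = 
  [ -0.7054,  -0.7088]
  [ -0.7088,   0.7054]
Yes

AᵀA = 
  [  1,   0]
  [  0,   1]
≈ I (equal to I up to the 4-dp rounding of the entries)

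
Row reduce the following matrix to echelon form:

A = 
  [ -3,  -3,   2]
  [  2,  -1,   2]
Row operations:
R2 → R2 + (2/3)·R1

Resulting echelon form:
REF = 
  [  -3,   -3,    2]
  [   0,   -3, 10/3]

Rank = 2 (number of non-zero pivot rows).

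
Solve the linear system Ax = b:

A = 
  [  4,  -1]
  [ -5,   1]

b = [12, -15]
Row reduce the augmented matrix [A|b]:
R2 → R2 + (5/4)·R1
REF = 
  [   4,   -1,   12]
  [   0, -1/4,    0]

Back-substitution:
x₂ = 0 / (-1/4) = 0
x₁ = (12 - (-1)(0)) / 4 = 3

x = [3, 0]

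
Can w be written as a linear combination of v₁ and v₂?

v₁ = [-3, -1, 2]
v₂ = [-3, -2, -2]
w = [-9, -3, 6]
Yes

Form the augmented matrix and row-reduce:
[v₁|v₂|w] = 
  [ -3,  -3,  -9]
  [ -1,  -2,  -3]
  [  2,  -2,   6]
R2 → R2 - (1/3)·R1
R3 → R3 + (2/3)·R1
R3 → R3 - (4)·R2
REF = 
  [ -3,  -3,  -9]
  [  0,  -1,   0]
  [  0,   0,   0]

No row of the form [0 0 | nonzero], so the system is consistent. Back-substitution gives c₁ = 3, c₂ = 0: w = (3)·v₁ + (0)·v₂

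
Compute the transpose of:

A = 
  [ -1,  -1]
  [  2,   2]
Aᵀ = 
  [ -1,   2]
  [ -1,   2]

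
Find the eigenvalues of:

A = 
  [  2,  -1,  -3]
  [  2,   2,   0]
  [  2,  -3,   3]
Characteristic polynomial: det(λI - A) = λ³ - 7λ² + 24λ - 48
Testing integer divisors of the constant term: p(4) = 0, so (λ - 4) is a factor:
p(λ) = (λ - 4)(λ² - 3λ + 12)
λ² - 3λ + 12 = 0  ⇒  λ = (3 ± √((-3)² - 4·(12)))/2 = (3 ± √(-39))/2
  = (3 + i√39)/2,  (3 - i√39)/2

λ = 4, (3 + i√39)/2, (3 - i√39)/2  (≈ 4, 1.5 + 3.122i, 1.5 - 3.122i)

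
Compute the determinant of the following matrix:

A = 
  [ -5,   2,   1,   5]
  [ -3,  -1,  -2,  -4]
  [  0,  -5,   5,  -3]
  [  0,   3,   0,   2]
Cofactor expansion along row 1: det(A) = a₁₁M₁₁ - a₁₂M₁₂ + a₁₃M₁₃ - a₁₄M₁₄

M₁₁ = det[[-1, -2, -4]; [-5, 5, -3]; [3, 0, 2]]
  = (-1)·((5)(2) - (-3)(0)) - (-2)·((-5)(2) - (-3)(3)) + (-4)·((-5)(0) - (5)(3))
  = (-1)(10) - (-2)(-1) + (-4)(-15)
  = 48
M₁₂ = det[[-3, -2, -4]; [0, 5, -3]; [0, 0, 2]]
  = (-3)·((5)(2) - (-3)(0)) - (-2)·((0)(2) - (-3)(0)) + (-4)·((0)(0) - (5)(0))
  = (-3)(10) - (-2)(0) + (-4)(0)
  = -30
M₁₃ = det[[-3, -1, -4]; [0, -5, -3]; [0, 3, 2]]
  = (-3)·((-5)(2) - (-3)(3)) - (-1)·((0)(2) - (-3)(0)) + (-4)·((0)(3) - (-5)(0))
  = (-3)(-1) - (-1)(0) + (-4)(0)
  = 3
M₁₄ = det[[-3, -1, -2]; [0, -5, 5]; [0, 3, 0]]
  = (-3)·((-5)(0) - (5)(3)) - (-1)·((0)(0) - (5)(0)) + (-2)·((0)(3) - (-5)(0))
  = (-3)(-15) - (-1)(0) + (-2)(0)
  = 45

det(A) = (-5)(48) - (2)(-30) + (1)(3) - (5)(45) = -402

det(A) = -402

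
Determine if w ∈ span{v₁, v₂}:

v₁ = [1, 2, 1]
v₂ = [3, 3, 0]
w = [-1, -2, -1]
Yes

Form the augmented matrix and row-reduce:
[v₁|v₂|w] = 
  [  1,   3,  -1]
  [  2,   3,  -2]
  [  1,   0,  -1]
R2 → R2 - (2)·R1
R3 → R3 - (1)·R1
R3 → R3 - (1)·R2
REF = 
  [  1,   3,  -1]
  [  0,  -3,   0]
  [  0,   0,   0]

No row of the form [0 0 | nonzero], so the system is consistent. Back-substitution gives c₁ = -1, c₂ = 0: w = (-1)·v₁ + (0)·v₂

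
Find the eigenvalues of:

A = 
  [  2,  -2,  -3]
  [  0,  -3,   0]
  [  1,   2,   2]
Characteristic polynomial: det(λI - A) = λ³ - λ² - 5λ + 21
Testing integer divisors of the constant term: p(-3) = 0, so (λ + 3) is a factor:
p(λ) = (λ + 3)(λ² - 4λ + 7)
λ² - 4λ + 7 = 0  ⇒  λ = (4 ± √((-4)² - 4·(7)))/2 = (4 ± √(-12))/2
  = 2 + i√3,  2 - i√3

λ = -3, 2 + i√3, 2 - i√3  (≈ -3, 2 + 1.732i, 2 - 1.732i)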